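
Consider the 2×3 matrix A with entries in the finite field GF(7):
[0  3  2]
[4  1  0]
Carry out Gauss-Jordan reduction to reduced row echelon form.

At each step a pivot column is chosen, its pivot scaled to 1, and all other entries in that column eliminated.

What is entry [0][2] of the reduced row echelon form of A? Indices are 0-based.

step 1: exchange rows 0,1
step 1: normalize row 0 (÷4) = (1, 2, 0)
step 2: normalize row 1 (÷3) = (0, 1, 3)
  row 0: subtract 2×row1 = (1, 0, 1)

M[0][2] = 1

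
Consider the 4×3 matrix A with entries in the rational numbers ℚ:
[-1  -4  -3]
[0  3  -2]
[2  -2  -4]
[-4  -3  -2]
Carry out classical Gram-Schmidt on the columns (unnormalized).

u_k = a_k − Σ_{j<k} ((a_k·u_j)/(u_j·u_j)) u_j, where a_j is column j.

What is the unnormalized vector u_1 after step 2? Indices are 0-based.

u_1 = (-24/7, 3, -22/7, -5/7)

Step 1: u_0 = a_0 = (-1, 0, 2, -4).
Step 2: u_1 = a_1 − (4/7)·u_0 = (-24/7, 3, -22/7, -5/7).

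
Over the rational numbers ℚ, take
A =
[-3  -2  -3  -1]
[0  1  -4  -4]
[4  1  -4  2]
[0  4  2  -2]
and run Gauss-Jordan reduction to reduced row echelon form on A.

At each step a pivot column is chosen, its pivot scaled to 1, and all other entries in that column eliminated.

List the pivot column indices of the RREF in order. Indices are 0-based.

pivot(0,0)=-3: scale R0 → (1, 2/3, 1, 1/3)
  clear (2,0): R2 −= (4)R0 → (0, -5/3, -8, 2/3)
pivot(1,1)=1: scale R1 → (0, 1, -4, -4)
  clear (0,1): R0 −= (2/3)R1 → (1, 0, 11/3, 3)
  clear (2,1): R2 −= (-5/3)R1 → (0, 0, -44/3, -6)
  clear (3,1): R3 −= (4)R1 → (0, 0, 18, 14)
pivot(2,2)=-44/3: scale R2 → (0, 0, 1, 9/22)
  clear (0,2): R0 −= (11/3)R2 → (1, 0, 0, 3/2)
  clear (1,2): R1 −= (-4)R2 → (0, 1, 0, -26/11)
  clear (3,2): R3 −= (18)R2 → (0, 0, 0, 73/11)
pivot(3,3)=73/11: scale R3 → (0, 0, 0, 1)
  clear (0,3): R0 −= (3/2)R3 → (1, 0, 0, 0)
  clear (1,3): R1 −= (-26/11)R3 → (0, 1, 0, 0)
  clear (2,3): R2 −= (9/22)R3 → (0, 0, 1, 0)

pivot columns: 0, 1, 2, 3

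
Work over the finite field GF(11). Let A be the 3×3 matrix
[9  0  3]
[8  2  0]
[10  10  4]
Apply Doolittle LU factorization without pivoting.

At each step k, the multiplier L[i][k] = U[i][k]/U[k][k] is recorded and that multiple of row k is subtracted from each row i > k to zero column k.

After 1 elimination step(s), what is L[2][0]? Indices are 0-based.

[col 0] pivot 9
  R1 -= 7*R0 → (0, 2, 1)  (L[1][0] := 7)
  R2 -= 6*R0 → (0, 10, 8)  (L[2][0] := 6)

L[2][0] = 6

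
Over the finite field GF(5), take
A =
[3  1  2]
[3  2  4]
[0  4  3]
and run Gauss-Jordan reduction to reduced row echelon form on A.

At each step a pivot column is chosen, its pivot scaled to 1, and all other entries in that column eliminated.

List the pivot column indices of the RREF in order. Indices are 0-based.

pivot columns: 0, 1

step 1: normalize row 0 (÷3) = (1, 2, 4)
  row 1: subtract 3×row0 = (0, 1, 2)
step 2: normalize row 1 (÷1) = (0, 1, 2)
  row 0: subtract 2×row1 = (1, 0, 0)
  row 2: subtract 4×row1 = (0, 0, 0)
skip col 2 (zero from row 2)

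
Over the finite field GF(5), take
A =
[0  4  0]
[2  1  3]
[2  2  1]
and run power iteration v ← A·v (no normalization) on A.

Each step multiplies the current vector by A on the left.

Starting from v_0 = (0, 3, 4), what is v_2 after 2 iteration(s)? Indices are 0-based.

v_0 = (0, 3, 4).
v_1 = A·v_0 = (2, 0, 0).
v_2 = A·v_1 = (0, 4, 4).

v_2 = (0, 4, 4)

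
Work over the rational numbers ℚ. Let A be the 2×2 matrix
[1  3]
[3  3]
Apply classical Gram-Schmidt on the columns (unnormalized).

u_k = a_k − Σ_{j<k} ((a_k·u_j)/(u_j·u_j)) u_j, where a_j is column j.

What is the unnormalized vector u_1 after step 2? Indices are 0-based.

Step 1: u_0 = a_0 = (1, 3).
Step 2: u_1 = a_1 − (6/5)·u_0 = (9/5, -3/5).

u_1 = (9/5, -3/5)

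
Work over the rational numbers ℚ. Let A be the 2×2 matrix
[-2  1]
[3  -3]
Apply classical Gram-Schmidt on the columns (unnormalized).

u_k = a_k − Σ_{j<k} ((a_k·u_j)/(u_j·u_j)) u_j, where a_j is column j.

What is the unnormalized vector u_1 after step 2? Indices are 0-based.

u_1 = (-9/13, -6/13)

Step 1: u_0 = a_0 = (-2, 3).
Step 2: u_1 = a_1 − (-11/13)·u_0 = (-9/13, -6/13).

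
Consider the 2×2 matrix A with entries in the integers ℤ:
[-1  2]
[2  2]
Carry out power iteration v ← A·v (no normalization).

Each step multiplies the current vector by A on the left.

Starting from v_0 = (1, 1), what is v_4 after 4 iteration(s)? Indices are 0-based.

v_4 = (55, 94)

v_0 = (1, 1).
v_1 = A·v_0 = (1, 4).
v_2 = A·v_1 = (7, 10).
v_3 = A·v_2 = (13, 34).
v_4 = A·v_3 = (55, 94).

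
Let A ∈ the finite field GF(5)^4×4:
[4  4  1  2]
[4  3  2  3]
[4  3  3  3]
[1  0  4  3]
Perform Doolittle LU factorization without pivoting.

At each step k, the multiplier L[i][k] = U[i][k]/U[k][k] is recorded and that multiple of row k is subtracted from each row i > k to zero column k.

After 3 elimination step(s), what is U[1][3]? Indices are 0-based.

U[1][3] = 1

[col 0] pivot 4
  R1 -= 1*R0 → (0, 4, 1, 1)  (L[1][0] := 1)
  R2 -= 1*R0 → (0, 4, 2, 1)  (L[2][0] := 1)
  R3 -= 4*R0 → (0, 4, 0, 0)  (L[3][0] := 4)
[col 1] pivot 4
  R2 -= 1*R1 → (0, 0, 1, 0)  (L[2][1] := 1)
  R3 -= 1*R1 → (0, 0, 4, 4)  (L[3][1] := 1)
[col 2] pivot 1
  R3 -= 4*R2 → (0, 0, 0, 4)  (L[3][2] := 4)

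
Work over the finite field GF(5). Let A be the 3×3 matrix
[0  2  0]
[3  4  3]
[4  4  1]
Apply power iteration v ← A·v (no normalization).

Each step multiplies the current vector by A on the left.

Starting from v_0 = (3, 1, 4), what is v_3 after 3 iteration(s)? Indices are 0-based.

v_0 = (3, 1, 4).
v_1 = A·v_0 = (2, 0, 0).
v_2 = A·v_1 = (0, 1, 3).
v_3 = A·v_2 = (2, 3, 2).

v_3 = (2, 3, 2)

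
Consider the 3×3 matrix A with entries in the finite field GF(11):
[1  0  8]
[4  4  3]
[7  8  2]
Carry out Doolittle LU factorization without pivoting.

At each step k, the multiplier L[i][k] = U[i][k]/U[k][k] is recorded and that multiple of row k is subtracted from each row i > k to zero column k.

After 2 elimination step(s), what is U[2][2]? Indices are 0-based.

[col 0] pivot 1
  R1 -= 4*R0 → (0, 4, 4)  (L[1][0] := 4)
  R2 -= 7*R0 → (0, 8, 1)  (L[2][0] := 7)
[col 1] pivot 4
  R2 -= 2*R1 → (0, 0, 4)  (L[2][1] := 2)

U[2][2] = 4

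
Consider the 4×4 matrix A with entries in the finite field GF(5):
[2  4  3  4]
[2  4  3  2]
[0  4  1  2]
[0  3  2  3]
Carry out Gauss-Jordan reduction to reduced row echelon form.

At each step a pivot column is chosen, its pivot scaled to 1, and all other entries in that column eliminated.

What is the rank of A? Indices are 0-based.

rank = 3

[1] R0 /= 2  ⇒  (1, 2, 4, 2)
     R1 -= 2·R0  ⇒  (0, 0, 0, 3)
[2] R1 <-> R2
[2] R1 /= 4  ⇒  (0, 1, 4, 3)
     R0 -= 2·R1  ⇒  (1, 0, 1, 1)
     R3 -= 3·R1  ⇒  (0, 0, 0, 4)
column 2 empty below row 2
[3] R2 /= 3  ⇒  (0, 0, 0, 1)
     R0 -= 1·R2  ⇒  (1, 0, 1, 0)
     R1 -= 3·R2  ⇒  (0, 1, 4, 0)
     R3 -= 4·R2  ⇒  (0, 0, 0, 0)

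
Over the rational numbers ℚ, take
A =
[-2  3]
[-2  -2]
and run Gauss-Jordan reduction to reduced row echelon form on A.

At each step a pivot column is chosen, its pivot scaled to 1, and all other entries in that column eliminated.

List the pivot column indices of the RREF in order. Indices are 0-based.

step 1: normalize row 0 (÷-2) = (1, -3/2)
  row 1: subtract -2×row0 = (0, -5)
step 2: normalize row 1 (÷-5) = (0, 1)
  row 0: subtract -3/2×row1 = (1, 0)

pivot columns: 0, 1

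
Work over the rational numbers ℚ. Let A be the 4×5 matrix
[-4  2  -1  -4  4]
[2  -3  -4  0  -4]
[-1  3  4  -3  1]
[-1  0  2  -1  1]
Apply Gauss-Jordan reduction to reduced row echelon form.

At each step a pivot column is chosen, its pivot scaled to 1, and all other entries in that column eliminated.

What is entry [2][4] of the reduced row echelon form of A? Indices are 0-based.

M[2][4] = 2/29

pivot(0,0)=-4: scale R0 → (1, -1/2, 1/4, 1, -1)
  clear (1,0): R1 −= (2)R0 → (0, -2, -9/2, -2, -2)
  clear (2,0): R2 −= (-1)R0 → (0, 5/2, 17/4, -2, 0)
  clear (3,0): R3 −= (-1)R0 → (0, -1/2, 9/4, 0, 0)
pivot(1,1)=-2: scale R1 → (0, 1, 9/4, 1, 1)
  clear (0,1): R0 −= (-1/2)R1 → (1, 0, 11/8, 3/2, -1/2)
  clear (2,1): R2 −= (5/2)R1 → (0, 0, -11/8, -9/2, -5/2)
  clear (3,1): R3 −= (-1/2)R1 → (0, 0, 27/8, 1/2, 1/2)
pivot(2,2)=-11/8: scale R2 → (0, 0, 1, 36/11, 20/11)
  clear (0,2): R0 −= (11/8)R2 → (1, 0, 0, -3, -3)
  clear (1,2): R1 −= (9/4)R2 → (0, 1, 0, -70/11, -34/11)
  clear (3,2): R3 −= (27/8)R2 → (0, 0, 0, -116/11, -62/11)
pivot(3,3)=-116/11: scale R3 → (0, 0, 0, 1, 31/58)
  clear (0,3): R0 −= (-3)R3 → (1, 0, 0, 0, -81/58)
  clear (1,3): R1 −= (-70/11)R3 → (0, 1, 0, 0, 9/29)
  clear (2,3): R2 −= (36/11)R3 → (0, 0, 1, 0, 2/29)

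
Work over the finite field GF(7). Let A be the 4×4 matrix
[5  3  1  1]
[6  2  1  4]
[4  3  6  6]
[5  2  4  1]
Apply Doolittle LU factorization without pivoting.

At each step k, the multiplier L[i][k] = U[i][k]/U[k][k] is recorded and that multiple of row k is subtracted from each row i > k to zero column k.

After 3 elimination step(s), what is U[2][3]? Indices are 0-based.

k=0: U[0][0]=5
  eliminate (1,0): mult=4, new row 1: (0, 4, 4, 0); set L[1][0]=4
  eliminate (2,0): mult=5, new row 2: (0, 2, 1, 1); set L[2][0]=5
  eliminate (3,0): mult=1, new row 3: (0, 6, 3, 0); set L[3][0]=1
k=1: U[1][1]=4
  eliminate (2,1): mult=4, new row 2: (0, 0, 6, 1); set L[2][1]=4
  eliminate (3,1): mult=5, new row 3: (0, 0, 4, 0); set L[3][1]=5
k=2: U[2][2]=6
  eliminate (3,2): mult=3, new row 3: (0, 0, 0, 4); set L[3][2]=3

U[2][3] = 1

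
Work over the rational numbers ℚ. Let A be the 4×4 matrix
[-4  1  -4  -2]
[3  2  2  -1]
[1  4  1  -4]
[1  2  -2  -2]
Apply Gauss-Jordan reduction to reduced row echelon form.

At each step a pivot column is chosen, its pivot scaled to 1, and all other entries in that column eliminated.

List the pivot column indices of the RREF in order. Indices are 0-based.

pivot columns: 0, 1, 2, 3

pivot(0,0)=-4: scale R0 → (1, -1/4, 1, 1/2)
  clear (1,0): R1 −= (3)R0 → (0, 11/4, -1, -5/2)
  clear (2,0): R2 −= (1)R0 → (0, 17/4, 0, -9/2)
  clear (3,0): R3 −= (1)R0 → (0, 9/4, -3, -5/2)
pivot(1,1)=11/4: scale R1 → (0, 1, -4/11, -10/11)
  clear (0,1): R0 −= (-1/4)R1 → (1, 0, 10/11, 3/11)
  clear (2,1): R2 −= (17/4)R1 → (0, 0, 17/11, -7/11)
  clear (3,1): R3 −= (9/4)R1 → (0, 0, -24/11, -5/11)
pivot(2,2)=17/11: scale R2 → (0, 0, 1, -7/17)
  clear (0,2): R0 −= (10/11)R2 → (1, 0, 0, 11/17)
  clear (1,2): R1 −= (-4/11)R2 → (0, 1, 0, -18/17)
  clear (3,2): R3 −= (-24/11)R2 → (0, 0, 0, -23/17)
pivot(3,3)=-23/17: scale R3 → (0, 0, 0, 1)
  clear (0,3): R0 −= (11/17)R3 → (1, 0, 0, 0)
  clear (1,3): R1 −= (-18/17)R3 → (0, 1, 0, 0)
  clear (2,3): R2 −= (-7/17)R3 → (0, 0, 1, 0)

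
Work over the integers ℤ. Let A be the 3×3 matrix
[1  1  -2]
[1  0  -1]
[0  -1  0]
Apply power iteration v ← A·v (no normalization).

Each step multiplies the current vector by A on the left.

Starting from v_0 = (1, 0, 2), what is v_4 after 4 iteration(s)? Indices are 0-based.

v_4 = (-20, -12, 5)

v_0 = (1, 0, 2).
v_1 = A·v_0 = (-3, -1, 0).
v_2 = A·v_1 = (-4, -3, 1).
v_3 = A·v_2 = (-9, -5, 3).
v_4 = A·v_3 = (-20, -12, 5).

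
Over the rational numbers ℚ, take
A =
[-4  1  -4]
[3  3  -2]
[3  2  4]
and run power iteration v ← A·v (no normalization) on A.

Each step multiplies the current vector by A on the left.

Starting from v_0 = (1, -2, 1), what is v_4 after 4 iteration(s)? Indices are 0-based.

v_4 = (676, 113, -729)

v_0 = (1, -2, 1).
v_1 = A·v_0 = (-10, -5, 3).
v_2 = A·v_1 = (23, -51, -28).
v_3 = A·v_2 = (-31, -28, -145).
v_4 = A·v_3 = (676, 113, -729).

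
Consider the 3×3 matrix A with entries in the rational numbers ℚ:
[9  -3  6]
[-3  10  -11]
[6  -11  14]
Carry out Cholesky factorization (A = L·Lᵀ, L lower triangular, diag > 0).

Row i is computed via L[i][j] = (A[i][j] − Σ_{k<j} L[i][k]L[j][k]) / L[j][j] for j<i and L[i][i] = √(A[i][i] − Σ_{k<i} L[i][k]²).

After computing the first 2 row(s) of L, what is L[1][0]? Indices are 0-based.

Step 1: L[0][0] = √(9) = 3.
  L[1][0] = (-3) / L[0][0] = -1.
Step 2: L[1][1] = √(9) = 3.

L[1][0] = -1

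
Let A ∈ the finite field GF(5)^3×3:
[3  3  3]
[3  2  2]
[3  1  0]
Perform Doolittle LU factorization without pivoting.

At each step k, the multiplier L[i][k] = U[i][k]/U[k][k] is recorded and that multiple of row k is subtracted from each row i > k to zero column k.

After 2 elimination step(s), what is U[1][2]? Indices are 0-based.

U[1][2] = 4

[col 0] pivot 3
  R1 -= 1*R0 → (0, 4, 4)  (L[1][0] := 1)
  R2 -= 1*R0 → (0, 3, 2)  (L[2][0] := 1)
[col 1] pivot 4
  R2 -= 2*R1 → (0, 0, 4)  (L[2][1] := 2)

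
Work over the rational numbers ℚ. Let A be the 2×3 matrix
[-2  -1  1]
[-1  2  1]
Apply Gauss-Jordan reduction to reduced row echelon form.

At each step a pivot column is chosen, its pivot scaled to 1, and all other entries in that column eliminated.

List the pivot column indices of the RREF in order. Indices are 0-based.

pivot columns: 0, 1

step 1: normalize row 0 (÷-2) = (1, 1/2, -1/2)
  row 1: subtract -1×row0 = (0, 5/2, 1/2)
step 2: normalize row 1 (÷5/2) = (0, 1, 1/5)
  row 0: subtract 1/2×row1 = (1, 0, -3/5)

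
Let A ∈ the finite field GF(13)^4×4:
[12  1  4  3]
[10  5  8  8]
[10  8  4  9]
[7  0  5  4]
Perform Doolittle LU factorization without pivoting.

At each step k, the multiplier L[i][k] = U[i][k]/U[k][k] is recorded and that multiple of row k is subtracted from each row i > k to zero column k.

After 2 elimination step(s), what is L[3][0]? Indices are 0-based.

L[3][0] = 6

k=0: U[0][0]=12
  eliminate (1,0): mult=3, new row 1: (0, 2, 9, 12); set L[1][0]=3
  eliminate (2,0): mult=3, new row 2: (0, 5, 5, 0); set L[2][0]=3
  eliminate (3,0): mult=6, new row 3: (0, 7, 7, 12); set L[3][0]=6
k=1: U[1][1]=2
  eliminate (2,1): mult=9, new row 2: (0, 0, 2, 9); set L[2][1]=9
  eliminate (3,1): mult=10, new row 3: (0, 0, 8, 9); set L[3][1]=10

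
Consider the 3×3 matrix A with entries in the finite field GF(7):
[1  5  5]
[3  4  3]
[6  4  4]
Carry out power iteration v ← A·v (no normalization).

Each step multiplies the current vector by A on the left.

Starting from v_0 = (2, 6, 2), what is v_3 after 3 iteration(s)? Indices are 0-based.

v_3 = (6, 2, 3)

v_0 = (2, 6, 2).
v_1 = A·v_0 = (0, 1, 2).
v_2 = A·v_1 = (1, 3, 5).
v_3 = A·v_2 = (6, 2, 3).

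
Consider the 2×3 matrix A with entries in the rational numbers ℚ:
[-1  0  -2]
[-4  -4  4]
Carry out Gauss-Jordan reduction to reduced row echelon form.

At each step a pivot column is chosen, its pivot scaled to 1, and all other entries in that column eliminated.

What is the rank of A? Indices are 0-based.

rank = 2

step 1: normalize row 0 (÷-1) = (1, 0, 2)
  row 1: subtract -4×row0 = (0, -4, 12)
step 2: normalize row 1 (÷-4) = (0, 1, -3)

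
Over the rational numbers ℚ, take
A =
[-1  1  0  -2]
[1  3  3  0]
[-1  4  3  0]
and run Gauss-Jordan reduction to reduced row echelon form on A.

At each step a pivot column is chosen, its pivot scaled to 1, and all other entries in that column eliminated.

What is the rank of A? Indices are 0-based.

rank = 3

[1] R0 /= -1  ⇒  (1, -1, 0, 2)
     R1 -= 1·R0  ⇒  (0, 4, 3, -2)
     R2 -= -1·R0  ⇒  (0, 3, 3, 2)
[2] R1 /= 4  ⇒  (0, 1, 3/4, -1/2)
     R0 -= -1·R1  ⇒  (1, 0, 3/4, 3/2)
     R2 -= 3·R1  ⇒  (0, 0, 3/4, 7/2)
[3] R2 /= 3/4  ⇒  (0, 0, 1, 14/3)
     R0 -= 3/4·R2  ⇒  (1, 0, 0, -2)
     R1 -= 3/4·R2  ⇒  (0, 1, 0, -4)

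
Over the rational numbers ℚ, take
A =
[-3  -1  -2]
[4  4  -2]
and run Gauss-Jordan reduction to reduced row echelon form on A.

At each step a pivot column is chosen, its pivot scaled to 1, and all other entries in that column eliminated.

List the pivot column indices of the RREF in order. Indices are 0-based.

pivot(0,0)=-3: scale R0 → (1, 1/3, 2/3)
  clear (1,0): R1 −= (4)R0 → (0, 8/3, -14/3)
pivot(1,1)=8/3: scale R1 → (0, 1, -7/4)
  clear (0,1): R0 −= (1/3)R1 → (1, 0, 5/4)

pivot columns: 0, 1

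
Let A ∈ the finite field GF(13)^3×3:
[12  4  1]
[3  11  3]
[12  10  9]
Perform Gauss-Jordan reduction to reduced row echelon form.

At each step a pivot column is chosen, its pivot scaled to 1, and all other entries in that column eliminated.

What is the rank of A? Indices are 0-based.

rank = 3

pivot(0,0)=12: scale R0 → (1, 9, 12)
  clear (1,0): R1 −= (3)R0 → (0, 10, 6)
  clear (2,0): R2 −= (12)R0 → (0, 6, 8)
pivot(1,1)=10: scale R1 → (0, 1, 11)
  clear (0,1): R0 −= (9)R1 → (1, 0, 4)
  clear (2,1): R2 −= (6)R1 → (0, 0, 7)
pivot(2,2)=7: scale R2 → (0, 0, 1)
  clear (0,2): R0 −= (4)R2 → (1, 0, 0)
  clear (1,2): R1 −= (11)R2 → (0, 1, 0)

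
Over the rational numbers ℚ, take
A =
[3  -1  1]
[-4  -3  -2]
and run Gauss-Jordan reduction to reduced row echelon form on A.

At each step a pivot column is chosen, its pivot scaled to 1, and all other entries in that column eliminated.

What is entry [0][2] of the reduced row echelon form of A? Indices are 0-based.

[1] R0 /= 3  ⇒  (1, -1/3, 1/3)
     R1 -= -4·R0  ⇒  (0, -13/3, -2/3)
[2] R1 /= -13/3  ⇒  (0, 1, 2/13)
     R0 -= -1/3·R1  ⇒  (1, 0, 5/13)

M[0][2] = 5/13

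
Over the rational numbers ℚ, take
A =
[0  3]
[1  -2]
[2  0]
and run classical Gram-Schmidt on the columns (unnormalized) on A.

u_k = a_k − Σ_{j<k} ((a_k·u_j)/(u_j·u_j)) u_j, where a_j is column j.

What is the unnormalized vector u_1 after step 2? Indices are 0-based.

Step 1: u_0 = a_0 = (0, 1, 2).
Step 2: u_1 = a_1 − (-2/5)·u_0 = (3, -8/5, 4/5).

u_1 = (3, -8/5, 4/5)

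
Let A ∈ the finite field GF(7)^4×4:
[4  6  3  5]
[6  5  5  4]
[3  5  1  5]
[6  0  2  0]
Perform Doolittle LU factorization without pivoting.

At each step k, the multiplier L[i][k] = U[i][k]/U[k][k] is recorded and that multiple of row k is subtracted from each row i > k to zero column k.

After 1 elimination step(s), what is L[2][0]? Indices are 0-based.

L[2][0] = 6

Step 1: pivot at (0,0) is 4.
  row1 ← row1 − (5)·row0  ⇒  L[1][0]=5, U row1=(0, 3, 4, 0)
  row2 ← row2 − (6)·row0  ⇒  L[2][0]=6, U row2=(0, 4, 4, 3)
  row3 ← row3 − (5)·row0  ⇒  L[3][0]=5, U row3=(0, 5, 1, 3)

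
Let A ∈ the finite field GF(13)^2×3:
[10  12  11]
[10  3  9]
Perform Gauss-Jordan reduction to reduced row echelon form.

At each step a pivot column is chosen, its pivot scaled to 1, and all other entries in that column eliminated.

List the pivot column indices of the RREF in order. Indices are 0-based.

pivot columns: 0, 1

[1] R0 /= 10  ⇒  (1, 9, 5)
     R1 -= 10·R0  ⇒  (0, 4, 11)
[2] R1 /= 4  ⇒  (0, 1, 6)
     R0 -= 9·R1  ⇒  (1, 0, 3)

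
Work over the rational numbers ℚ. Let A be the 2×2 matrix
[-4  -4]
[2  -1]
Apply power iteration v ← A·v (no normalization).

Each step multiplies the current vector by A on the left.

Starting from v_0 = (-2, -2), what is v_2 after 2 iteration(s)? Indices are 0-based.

v_0 = (-2, -2).
v_1 = A·v_0 = (16, -2).
v_2 = A·v_1 = (-56, 34).

v_2 = (-56, 34)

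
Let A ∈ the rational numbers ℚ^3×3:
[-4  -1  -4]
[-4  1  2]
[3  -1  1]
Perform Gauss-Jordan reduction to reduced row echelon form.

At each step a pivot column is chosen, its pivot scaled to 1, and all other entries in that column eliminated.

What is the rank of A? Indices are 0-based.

[1] R0 /= -4  ⇒  (1, 1/4, 1)
     R1 -= -4·R0  ⇒  (0, 2, 6)
     R2 -= 3·R0  ⇒  (0, -7/4, -2)
[2] R1 /= 2  ⇒  (0, 1, 3)
     R0 -= 1/4·R1  ⇒  (1, 0, 1/4)
     R2 -= -7/4·R1  ⇒  (0, 0, 13/4)
[3] R2 /= 13/4  ⇒  (0, 0, 1)
     R0 -= 1/4·R2  ⇒  (1, 0, 0)
     R1 -= 3·R2  ⇒  (0, 1, 0)

rank = 3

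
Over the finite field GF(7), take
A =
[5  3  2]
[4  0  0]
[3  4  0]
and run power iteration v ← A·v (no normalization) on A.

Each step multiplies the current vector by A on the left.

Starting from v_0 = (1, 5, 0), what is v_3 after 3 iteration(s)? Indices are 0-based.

v_3 = (6, 2, 3)

v_0 = (1, 5, 0).
v_1 = A·v_0 = (6, 4, 2).
v_2 = A·v_1 = (4, 3, 6).
v_3 = A·v_2 = (6, 2, 3).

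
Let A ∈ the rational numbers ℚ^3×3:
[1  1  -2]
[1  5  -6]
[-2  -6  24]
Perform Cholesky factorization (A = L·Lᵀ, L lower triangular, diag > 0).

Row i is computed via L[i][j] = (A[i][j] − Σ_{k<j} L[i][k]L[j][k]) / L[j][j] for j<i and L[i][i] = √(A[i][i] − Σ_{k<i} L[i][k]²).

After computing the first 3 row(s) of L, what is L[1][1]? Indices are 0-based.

Step 1: L[0][0] = √(1) = 1.
  L[1][0] = (1) / L[0][0] = 1.
Step 2: L[1][1] = √(4) = 2.
  L[2][0] = (-2) / L[0][0] = -2.
  L[2][1] = (-4) / L[1][1] = -2.
Step 3: L[2][2] = √(16) = 4.

L[1][1] = 2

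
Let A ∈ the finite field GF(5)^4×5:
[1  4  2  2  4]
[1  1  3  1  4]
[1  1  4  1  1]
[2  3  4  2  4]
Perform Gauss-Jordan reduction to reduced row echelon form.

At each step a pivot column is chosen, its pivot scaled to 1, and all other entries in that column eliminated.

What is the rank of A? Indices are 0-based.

step 1: normalize row 0 (÷1) = (1, 4, 2, 2, 4)
  row 1: subtract 1×row0 = (0, 2, 1, 4, 0)
  row 2: subtract 1×row0 = (0, 2, 2, 4, 2)
  row 3: subtract 2×row0 = (0, 0, 0, 3, 1)
step 2: normalize row 1 (÷2) = (0, 1, 3, 2, 0)
  row 0: subtract 4×row1 = (1, 0, 0, 4, 4)
  row 2: subtract 2×row1 = (0, 0, 1, 0, 2)
step 3: normalize row 2 (÷1) = (0, 0, 1, 0, 2)
  row 1: subtract 3×row2 = (0, 1, 0, 2, 4)
step 4: normalize row 3 (÷3) = (0, 0, 0, 1, 2)
  row 0: subtract 4×row3 = (1, 0, 0, 0, 1)
  row 1: subtract 2×row3 = (0, 1, 0, 0, 0)

rank = 4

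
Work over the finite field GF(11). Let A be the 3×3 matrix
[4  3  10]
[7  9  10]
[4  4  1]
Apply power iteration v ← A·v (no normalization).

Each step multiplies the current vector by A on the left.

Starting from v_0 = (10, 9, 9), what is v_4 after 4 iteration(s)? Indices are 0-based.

v_4 = (1, 9, 1)

v_0 = (10, 9, 9).
v_1 = A·v_0 = (3, 10, 8).
v_2 = A·v_1 = (1, 4, 5).
v_3 = A·v_2 = (0, 5, 3).
v_4 = A·v_3 = (1, 9, 1).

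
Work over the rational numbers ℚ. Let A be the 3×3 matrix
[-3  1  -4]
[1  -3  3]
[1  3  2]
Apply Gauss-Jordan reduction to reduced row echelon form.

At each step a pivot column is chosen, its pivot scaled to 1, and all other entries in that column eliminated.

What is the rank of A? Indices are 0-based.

rank = 3

[1] R0 /= -3  ⇒  (1, -1/3, 4/3)
     R1 -= 1·R0  ⇒  (0, -8/3, 5/3)
     R2 -= 1·R0  ⇒  (0, 10/3, 2/3)
[2] R1 /= -8/3  ⇒  (0, 1, -5/8)
     R0 -= -1/3·R1  ⇒  (1, 0, 9/8)
     R2 -= 10/3·R1  ⇒  (0, 0, 11/4)
[3] R2 /= 11/4  ⇒  (0, 0, 1)
     R0 -= 9/8·R2  ⇒  (1, 0, 0)
     R1 -= -5/8·R2  ⇒  (0, 1, 0)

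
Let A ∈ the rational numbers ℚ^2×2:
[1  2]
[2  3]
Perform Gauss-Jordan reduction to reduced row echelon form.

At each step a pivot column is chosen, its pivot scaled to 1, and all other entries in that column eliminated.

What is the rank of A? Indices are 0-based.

rank = 2

step 1: normalize row 0 (÷1) = (1, 2)
  row 1: subtract 2×row0 = (0, -1)
step 2: normalize row 1 (÷-1) = (0, 1)
  row 0: subtract 2×row1 = (1, 0)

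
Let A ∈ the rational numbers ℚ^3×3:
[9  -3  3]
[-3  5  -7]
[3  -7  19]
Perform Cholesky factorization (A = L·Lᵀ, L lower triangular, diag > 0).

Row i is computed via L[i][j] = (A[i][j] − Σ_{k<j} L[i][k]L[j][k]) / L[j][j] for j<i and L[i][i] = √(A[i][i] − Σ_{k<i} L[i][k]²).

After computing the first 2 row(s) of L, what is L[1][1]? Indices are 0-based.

L[1][1] = 2

Step 1: L[0][0] = √(9) = 3.
  L[1][0] = (-3) / L[0][0] = -1.
Step 2: L[1][1] = √(4) = 2.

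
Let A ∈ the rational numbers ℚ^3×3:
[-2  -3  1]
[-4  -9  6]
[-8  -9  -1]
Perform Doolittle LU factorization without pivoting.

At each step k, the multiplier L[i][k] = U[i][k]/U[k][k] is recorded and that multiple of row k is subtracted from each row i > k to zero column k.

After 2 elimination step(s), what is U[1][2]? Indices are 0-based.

k=0: U[0][0]=-2
  eliminate (1,0): mult=2, new row 1: (0, -3, 4); set L[1][0]=2
  eliminate (2,0): mult=4, new row 2: (0, 3, -5); set L[2][0]=4
k=1: U[1][1]=-3
  eliminate (2,1): mult=-1, new row 2: (0, 0, -1); set L[2][1]=-1

U[1][2] = 4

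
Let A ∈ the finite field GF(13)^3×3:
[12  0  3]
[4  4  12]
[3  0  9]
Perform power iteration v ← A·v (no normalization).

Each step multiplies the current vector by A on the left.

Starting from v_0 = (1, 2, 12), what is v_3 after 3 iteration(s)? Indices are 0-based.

v_0 = (1, 2, 12).
v_1 = A·v_0 = (9, 0, 7).
v_2 = A·v_1 = (12, 3, 12).
v_3 = A·v_2 = (11, 9, 1).

v_3 = (11, 9, 1)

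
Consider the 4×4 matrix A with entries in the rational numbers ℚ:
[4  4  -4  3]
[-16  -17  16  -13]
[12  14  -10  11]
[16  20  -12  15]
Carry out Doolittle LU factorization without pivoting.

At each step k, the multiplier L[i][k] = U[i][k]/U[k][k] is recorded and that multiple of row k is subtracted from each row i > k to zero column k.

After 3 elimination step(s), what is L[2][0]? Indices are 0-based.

Step 1: pivot at (0,0) is 4.
  row1 ← row1 − (-4)·row0  ⇒  L[1][0]=-4, U row1=(0, -1, 0, -1)
  row2 ← row2 − (3)·row0  ⇒  L[2][0]=3, U row2=(0, 2, 2, 2)
  row3 ← row3 − (4)·row0  ⇒  L[3][0]=4, U row3=(0, 4, 4, 3)
Step 2: pivot at (1,1) is -1.
  row2 ← row2 − (-2)·row1  ⇒  L[2][1]=-2, U row2=(0, 0, 2, 0)
  row3 ← row3 − (-4)·row1  ⇒  L[3][1]=-4, U row3=(0, 0, 4, -1)
Step 3: pivot at (2,2) is 2.
  row3 ← row3 − (2)·row2  ⇒  L[3][2]=2, U row3=(0, 0, 0, -1)

L[2][0] = 3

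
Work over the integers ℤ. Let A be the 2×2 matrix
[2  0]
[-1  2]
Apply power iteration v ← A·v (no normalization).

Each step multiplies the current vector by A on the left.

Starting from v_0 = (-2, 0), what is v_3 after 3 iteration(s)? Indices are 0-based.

v_0 = (-2, 0).
v_1 = A·v_0 = (-4, 2).
v_2 = A·v_1 = (-8, 8).
v_3 = A·v_2 = (-16, 24).

v_3 = (-16, 24)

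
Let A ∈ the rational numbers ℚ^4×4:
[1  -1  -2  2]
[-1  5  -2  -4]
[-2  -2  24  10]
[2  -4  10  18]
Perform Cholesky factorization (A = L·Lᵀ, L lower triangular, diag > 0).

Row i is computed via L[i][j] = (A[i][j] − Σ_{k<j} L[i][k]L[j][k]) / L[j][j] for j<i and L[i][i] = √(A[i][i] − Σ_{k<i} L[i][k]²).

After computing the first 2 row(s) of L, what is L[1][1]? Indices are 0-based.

Step 1: L[0][0] = √(1) = 1.
  L[1][0] = (-1) / L[0][0] = -1.
Step 2: L[1][1] = √(4) = 2.

L[1][1] = 2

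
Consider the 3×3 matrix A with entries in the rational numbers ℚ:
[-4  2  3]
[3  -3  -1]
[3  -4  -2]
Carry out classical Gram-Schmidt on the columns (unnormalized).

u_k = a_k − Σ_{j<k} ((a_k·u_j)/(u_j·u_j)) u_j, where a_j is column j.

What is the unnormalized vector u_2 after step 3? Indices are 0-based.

u_2 = (33/145, 22/29, -66/145)

Step 1: u_0 = a_0 = (-4, 3, 3).
Step 2: u_1 = a_1 − (-29/34)·u_0 = (-24/17, -15/34, -49/34).
Step 3: u_2 = a_2 − (-21/34)·u_0 − (-31/145)·u_1 = (33/145, 22/29, -66/145).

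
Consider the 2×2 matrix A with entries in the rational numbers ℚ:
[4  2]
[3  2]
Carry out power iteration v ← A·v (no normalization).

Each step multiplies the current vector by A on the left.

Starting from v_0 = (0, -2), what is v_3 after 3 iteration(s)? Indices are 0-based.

v_0 = (0, -2).
v_1 = A·v_0 = (-4, -4).
v_2 = A·v_1 = (-24, -20).
v_3 = A·v_2 = (-136, -112).

v_3 = (-136, -112)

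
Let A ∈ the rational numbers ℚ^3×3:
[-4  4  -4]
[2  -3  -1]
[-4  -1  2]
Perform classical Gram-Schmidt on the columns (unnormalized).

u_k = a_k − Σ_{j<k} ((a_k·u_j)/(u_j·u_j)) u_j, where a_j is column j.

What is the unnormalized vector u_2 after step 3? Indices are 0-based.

Step 1: u_0 = a_0 = (-4, 2, -4).
Step 2: u_1 = a_1 − (-1/2)·u_0 = (2, -2, -3).
Step 3: u_2 = a_2 − (1/6)·u_0 − (-12/17)·u_1 = (-98/51, -140/51, 28/51).

u_2 = (-98/51, -140/51, 28/51)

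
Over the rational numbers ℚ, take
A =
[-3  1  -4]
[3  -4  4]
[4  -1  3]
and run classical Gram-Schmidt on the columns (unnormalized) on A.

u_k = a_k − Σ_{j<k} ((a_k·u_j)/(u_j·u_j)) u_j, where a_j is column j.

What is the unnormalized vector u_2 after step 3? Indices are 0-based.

u_2 = (-273/251, -21/251, -189/251)

Step 1: u_0 = a_0 = (-3, 3, 4).
Step 2: u_1 = a_1 − (-19/34)·u_0 = (-23/34, -79/34, 21/17).
Step 3: u_2 = a_2 − (18/17)·u_0 − (-98/251)·u_1 = (-273/251, -21/251, -189/251).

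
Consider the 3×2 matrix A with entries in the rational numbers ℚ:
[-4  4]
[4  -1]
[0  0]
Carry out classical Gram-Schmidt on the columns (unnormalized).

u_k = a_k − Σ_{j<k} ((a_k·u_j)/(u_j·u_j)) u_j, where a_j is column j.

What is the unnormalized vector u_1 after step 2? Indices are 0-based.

u_1 = (3/2, 3/2, 0)

Step 1: u_0 = a_0 = (-4, 4, 0).
Step 2: u_1 = a_1 − (-5/8)·u_0 = (3/2, 3/2, 0).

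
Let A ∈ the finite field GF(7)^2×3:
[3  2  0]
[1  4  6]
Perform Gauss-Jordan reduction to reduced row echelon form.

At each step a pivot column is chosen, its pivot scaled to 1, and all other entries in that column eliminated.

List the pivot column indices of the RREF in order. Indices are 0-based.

step 1: normalize row 0 (÷3) = (1, 3, 0)
  row 1: subtract 1×row0 = (0, 1, 6)
step 2: normalize row 1 (÷1) = (0, 1, 6)
  row 0: subtract 3×row1 = (1, 0, 3)

pivot columns: 0, 1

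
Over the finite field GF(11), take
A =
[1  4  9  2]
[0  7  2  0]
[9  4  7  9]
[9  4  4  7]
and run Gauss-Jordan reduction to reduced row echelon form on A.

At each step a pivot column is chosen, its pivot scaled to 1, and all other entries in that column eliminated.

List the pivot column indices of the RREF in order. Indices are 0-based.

pivot(0,0)=1: scale R0 → (1, 4, 9, 2)
  clear (2,0): R2 −= (9)R0 → (0, 1, 3, 2)
  clear (3,0): R3 −= (9)R0 → (0, 1, 0, 0)
pivot(1,1)=7: scale R1 → (0, 1, 5, 0)
  clear (0,1): R0 −= (4)R1 → (1, 0, 0, 2)
  clear (2,1): R2 −= (1)R1 → (0, 0, 9, 2)
  clear (3,1): R3 −= (1)R1 → (0, 0, 6, 0)
pivot(2,2)=9: scale R2 → (0, 0, 1, 10)
  clear (1,2): R1 −= (5)R2 → (0, 1, 0, 5)
  clear (3,2): R3 −= (6)R2 → (0, 0, 0, 6)
pivot(3,3)=6: scale R3 → (0, 0, 0, 1)
  clear (0,3): R0 −= (2)R3 → (1, 0, 0, 0)
  clear (1,3): R1 −= (5)R3 → (0, 1, 0, 0)
  clear (2,3): R2 −= (10)R3 → (0, 0, 1, 0)

pivot columns: 0, 1, 2, 3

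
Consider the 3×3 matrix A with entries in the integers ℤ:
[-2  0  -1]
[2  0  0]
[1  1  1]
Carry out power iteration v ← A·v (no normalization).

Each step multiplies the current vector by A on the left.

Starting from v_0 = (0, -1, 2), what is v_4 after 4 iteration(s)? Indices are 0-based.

v_4 = (12, -10, -1)

v_0 = (0, -1, 2).
v_1 = A·v_0 = (-2, 0, 1).
v_2 = A·v_1 = (3, -4, -1).
v_3 = A·v_2 = (-5, 6, -2).
v_4 = A·v_3 = (12, -10, -1).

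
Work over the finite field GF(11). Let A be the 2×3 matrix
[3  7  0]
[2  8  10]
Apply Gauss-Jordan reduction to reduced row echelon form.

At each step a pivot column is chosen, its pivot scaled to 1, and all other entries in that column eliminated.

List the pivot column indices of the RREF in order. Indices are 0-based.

[1] R0 /= 3  ⇒  (1, 6, 0)
     R1 -= 2·R0  ⇒  (0, 7, 10)
[2] R1 /= 7  ⇒  (0, 1, 3)
     R0 -= 6·R1  ⇒  (1, 0, 4)

pivot columns: 0, 1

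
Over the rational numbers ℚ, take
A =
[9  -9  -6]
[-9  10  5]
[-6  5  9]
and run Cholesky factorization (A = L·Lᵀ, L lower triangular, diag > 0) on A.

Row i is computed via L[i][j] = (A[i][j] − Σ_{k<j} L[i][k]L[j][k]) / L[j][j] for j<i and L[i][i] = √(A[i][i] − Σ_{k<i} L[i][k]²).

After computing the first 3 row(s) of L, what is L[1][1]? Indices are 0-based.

L[1][1] = 1

Step 1: L[0][0] = √(9) = 3.
  L[1][0] = (-9) / L[0][0] = -3.
Step 2: L[1][1] = √(1) = 1.
  L[2][0] = (-6) / L[0][0] = -2.
  L[2][1] = (-1) / L[1][1] = -1.
Step 3: L[2][2] = √(4) = 2.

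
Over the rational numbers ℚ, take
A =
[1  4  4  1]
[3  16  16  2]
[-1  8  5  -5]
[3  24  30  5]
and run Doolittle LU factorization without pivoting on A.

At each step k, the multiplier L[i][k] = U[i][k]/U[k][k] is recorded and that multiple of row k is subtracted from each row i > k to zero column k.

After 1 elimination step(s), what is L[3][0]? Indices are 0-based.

[col 0] pivot 1
  R1 -= 3*R0 → (0, 4, 4, -1)  (L[1][0] := 3)
  R2 -= -1*R0 → (0, 12, 9, -4)  (L[2][0] := -1)
  R3 -= 3*R0 → (0, 12, 18, 2)  (L[3][0] := 3)

L[3][0] = 3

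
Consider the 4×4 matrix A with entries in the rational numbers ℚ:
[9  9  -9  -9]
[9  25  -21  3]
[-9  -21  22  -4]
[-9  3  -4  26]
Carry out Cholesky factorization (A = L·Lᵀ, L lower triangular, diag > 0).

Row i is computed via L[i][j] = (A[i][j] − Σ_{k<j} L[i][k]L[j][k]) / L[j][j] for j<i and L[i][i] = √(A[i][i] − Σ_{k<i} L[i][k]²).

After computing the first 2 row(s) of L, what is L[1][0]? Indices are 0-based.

Step 1: L[0][0] = √(9) = 3.
  L[1][0] = (9) / L[0][0] = 3.
Step 2: L[1][1] = √(16) = 4.

L[1][0] = 3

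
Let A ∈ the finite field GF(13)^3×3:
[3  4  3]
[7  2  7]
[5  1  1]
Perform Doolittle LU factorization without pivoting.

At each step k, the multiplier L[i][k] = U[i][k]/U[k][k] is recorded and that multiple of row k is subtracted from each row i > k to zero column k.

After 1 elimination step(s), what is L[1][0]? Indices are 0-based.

L[1][0] = 11

[col 0] pivot 3
  R1 -= 11*R0 → (0, 10, 0)  (L[1][0] := 11)
  R2 -= 6*R0 → (0, 3, 9)  (L[2][0] := 6)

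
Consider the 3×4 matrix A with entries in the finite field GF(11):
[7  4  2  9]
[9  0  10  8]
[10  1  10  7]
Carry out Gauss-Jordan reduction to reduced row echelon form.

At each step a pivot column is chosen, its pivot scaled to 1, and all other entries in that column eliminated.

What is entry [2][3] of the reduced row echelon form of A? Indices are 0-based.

step 1: normalize row 0 (÷7) = (1, 10, 5, 6)
  row 1: subtract 9×row0 = (0, 9, 9, 9)
  row 2: subtract 10×row0 = (0, 0, 4, 2)
step 2: normalize row 1 (÷9) = (0, 1, 1, 1)
  row 0: subtract 10×row1 = (1, 0, 6, 7)
step 3: normalize row 2 (÷4) = (0, 0, 1, 6)
  row 0: subtract 6×row2 = (1, 0, 0, 4)
  row 1: subtract 1×row2 = (0, 1, 0, 6)

M[2][3] = 6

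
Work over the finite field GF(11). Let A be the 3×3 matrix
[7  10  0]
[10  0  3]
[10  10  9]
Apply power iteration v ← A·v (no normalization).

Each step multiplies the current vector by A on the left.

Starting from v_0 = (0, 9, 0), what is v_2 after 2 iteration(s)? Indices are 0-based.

v_2 = (3, 4, 5)

v_0 = (0, 9, 0).
v_1 = A·v_0 = (2, 0, 2).
v_2 = A·v_1 = (3, 4, 5).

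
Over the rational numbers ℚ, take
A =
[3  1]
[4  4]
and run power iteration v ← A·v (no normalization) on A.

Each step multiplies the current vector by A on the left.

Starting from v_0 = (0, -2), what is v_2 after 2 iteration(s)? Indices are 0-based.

v_2 = (-14, -40)

v_0 = (0, -2).
v_1 = A·v_0 = (-2, -8).
v_2 = A·v_1 = (-14, -40).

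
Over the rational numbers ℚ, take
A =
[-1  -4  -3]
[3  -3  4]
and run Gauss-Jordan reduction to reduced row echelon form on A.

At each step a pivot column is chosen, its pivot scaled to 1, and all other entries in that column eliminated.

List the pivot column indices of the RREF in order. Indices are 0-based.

pivot columns: 0, 1

step 1: normalize row 0 (÷-1) = (1, 4, 3)
  row 1: subtract 3×row0 = (0, -15, -5)
step 2: normalize row 1 (÷-15) = (0, 1, 1/3)
  row 0: subtract 4×row1 = (1, 0, 5/3)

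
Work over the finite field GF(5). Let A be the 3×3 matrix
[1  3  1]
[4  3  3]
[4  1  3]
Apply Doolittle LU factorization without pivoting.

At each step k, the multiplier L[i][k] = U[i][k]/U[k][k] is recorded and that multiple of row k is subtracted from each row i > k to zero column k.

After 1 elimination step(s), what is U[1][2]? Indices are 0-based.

k=0: U[0][0]=1
  eliminate (1,0): mult=4, new row 1: (0, 1, 4); set L[1][0]=4
  eliminate (2,0): mult=4, new row 2: (0, 4, 4); set L[2][0]=4

U[1][2] = 4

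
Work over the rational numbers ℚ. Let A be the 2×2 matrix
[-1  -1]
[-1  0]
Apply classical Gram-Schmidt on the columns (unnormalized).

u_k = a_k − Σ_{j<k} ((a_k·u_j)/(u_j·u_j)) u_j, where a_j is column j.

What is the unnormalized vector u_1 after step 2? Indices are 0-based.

u_1 = (-1/2, 1/2)

Step 1: u_0 = a_0 = (-1, -1).
Step 2: u_1 = a_1 − (1/2)·u_0 = (-1/2, 1/2).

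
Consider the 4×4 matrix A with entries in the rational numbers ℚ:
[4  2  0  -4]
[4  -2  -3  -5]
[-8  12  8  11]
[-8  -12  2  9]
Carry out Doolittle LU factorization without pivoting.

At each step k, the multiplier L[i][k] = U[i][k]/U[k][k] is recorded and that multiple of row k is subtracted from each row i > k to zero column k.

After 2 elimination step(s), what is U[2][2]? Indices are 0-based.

U[2][2] = -4

k=0: U[0][0]=4
  eliminate (1,0): mult=1, new row 1: (0, -4, -3, -1); set L[1][0]=1
  eliminate (2,0): mult=-2, new row 2: (0, 16, 8, 3); set L[2][0]=-2
  eliminate (3,0): mult=-2, new row 3: (0, -8, 2, 1); set L[3][0]=-2
k=1: U[1][1]=-4
  eliminate (2,1): mult=-4, new row 2: (0, 0, -4, -1); set L[2][1]=-4
  eliminate (3,1): mult=2, new row 3: (0, 0, 8, 3); set L[3][1]=2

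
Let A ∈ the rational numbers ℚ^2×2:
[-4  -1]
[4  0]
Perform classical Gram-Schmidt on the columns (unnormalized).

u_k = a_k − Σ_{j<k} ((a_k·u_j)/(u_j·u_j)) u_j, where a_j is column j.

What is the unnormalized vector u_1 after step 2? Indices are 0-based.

Step 1: u_0 = a_0 = (-4, 4).
Step 2: u_1 = a_1 − (1/8)·u_0 = (-1/2, -1/2).

u_1 = (-1/2, -1/2)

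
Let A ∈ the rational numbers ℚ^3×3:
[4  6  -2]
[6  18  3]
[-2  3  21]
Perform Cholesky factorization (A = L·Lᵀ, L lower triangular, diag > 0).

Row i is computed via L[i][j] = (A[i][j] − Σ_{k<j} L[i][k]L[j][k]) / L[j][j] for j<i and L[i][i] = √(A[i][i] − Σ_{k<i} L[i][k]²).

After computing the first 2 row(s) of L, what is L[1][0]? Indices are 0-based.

Step 1: L[0][0] = √(4) = 2.
  L[1][0] = (6) / L[0][0] = 3.
Step 2: L[1][1] = √(9) = 3.

L[1][0] = 3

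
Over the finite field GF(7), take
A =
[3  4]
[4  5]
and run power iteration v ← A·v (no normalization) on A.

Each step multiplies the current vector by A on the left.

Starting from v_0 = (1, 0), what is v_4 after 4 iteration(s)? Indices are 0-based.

v_0 = (1, 0).
v_1 = A·v_0 = (3, 4).
v_2 = A·v_1 = (4, 4).
v_3 = A·v_2 = (0, 1).
v_4 = A·v_3 = (4, 5).

v_4 = (4, 5)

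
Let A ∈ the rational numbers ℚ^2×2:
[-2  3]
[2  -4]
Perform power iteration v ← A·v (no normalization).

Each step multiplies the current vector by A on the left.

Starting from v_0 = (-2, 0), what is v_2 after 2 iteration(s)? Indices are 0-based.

v_0 = (-2, 0).
v_1 = A·v_0 = (4, -4).
v_2 = A·v_1 = (-20, 24).

v_2 = (-20, 24)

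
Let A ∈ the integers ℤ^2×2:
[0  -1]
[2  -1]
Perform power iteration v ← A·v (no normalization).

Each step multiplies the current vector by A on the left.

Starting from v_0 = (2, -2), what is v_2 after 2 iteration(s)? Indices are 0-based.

v_2 = (-6, -2)

v_0 = (2, -2).
v_1 = A·v_0 = (2, 6).
v_2 = A·v_1 = (-6, -2).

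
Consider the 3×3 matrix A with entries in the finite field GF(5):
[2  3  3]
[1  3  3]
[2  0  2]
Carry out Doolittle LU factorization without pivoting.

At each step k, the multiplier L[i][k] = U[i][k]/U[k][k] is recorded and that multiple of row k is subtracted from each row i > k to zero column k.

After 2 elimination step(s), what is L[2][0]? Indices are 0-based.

L[2][0] = 1

k=0: U[0][0]=2
  eliminate (1,0): mult=3, new row 1: (0, 4, 4); set L[1][0]=3
  eliminate (2,0): mult=1, new row 2: (0, 2, 4); set L[2][0]=1
k=1: U[1][1]=4
  eliminate (2,1): mult=3, new row 2: (0, 0, 2); set L[2][1]=3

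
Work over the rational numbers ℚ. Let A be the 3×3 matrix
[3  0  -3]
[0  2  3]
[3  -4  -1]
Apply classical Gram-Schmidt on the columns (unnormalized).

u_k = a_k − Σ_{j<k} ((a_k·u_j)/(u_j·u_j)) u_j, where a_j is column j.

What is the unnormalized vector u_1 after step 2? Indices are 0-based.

u_1 = (2, 2, -2)

Step 1: u_0 = a_0 = (3, 0, 3).
Step 2: u_1 = a_1 − (-2/3)·u_0 = (2, 2, -2).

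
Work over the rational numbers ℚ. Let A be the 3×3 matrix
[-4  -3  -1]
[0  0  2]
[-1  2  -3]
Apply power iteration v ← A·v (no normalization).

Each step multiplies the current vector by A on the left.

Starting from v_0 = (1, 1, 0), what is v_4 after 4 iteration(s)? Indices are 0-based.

v_0 = (1, 1, 0).
v_1 = A·v_0 = (-7, 0, 1).
v_2 = A·v_1 = (27, 2, 4).
v_3 = A·v_2 = (-118, 8, -35).
v_4 = A·v_3 = (483, -70, 239).

v_4 = (483, -70, 239)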